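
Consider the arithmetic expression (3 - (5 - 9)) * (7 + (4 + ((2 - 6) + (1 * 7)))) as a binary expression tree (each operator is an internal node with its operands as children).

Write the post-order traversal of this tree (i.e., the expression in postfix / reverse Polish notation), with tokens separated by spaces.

Post-order on an expression tree gives postfix notation: for each operator, emit left operand, right operand, then the operator.

3 5 9 - - 7 4 2 6 - 1 7 * + + + *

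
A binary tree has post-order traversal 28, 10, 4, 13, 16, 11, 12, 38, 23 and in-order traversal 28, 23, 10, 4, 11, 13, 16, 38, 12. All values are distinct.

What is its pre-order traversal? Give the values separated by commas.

23, 28, 38, 11, 4, 10, 16, 13, 12

The last element of post-order is the root; it splits in-order into left and right subtrees.
Root 23: left subtree has 1 node {28}, right has 7 {10, 4, 11, 13, 16, 38, 12}.
  Root 38: left subtree has 5 nodes {10, 4, 11, 13, 16}, right has 1 {12}.
    Root 11: left subtree has 2 nodes {10, 4}, right has 2 {13, 16}.
      Root 4: left subtree has 1 node {10}, right has 0 { }.
      Root 16: left subtree has 1 node {13}, right has 0 { }.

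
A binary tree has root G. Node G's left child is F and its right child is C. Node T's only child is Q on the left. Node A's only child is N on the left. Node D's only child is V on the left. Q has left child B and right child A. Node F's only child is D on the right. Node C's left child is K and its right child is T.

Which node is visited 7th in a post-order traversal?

Post-order visits the left subtree, then the right subtree, then the node.
At G: go left to F.
  At F: no left child.
  At F: go right to D.
    At D: go left to V.
      V is a leaf — visit V.
    At D: no right child.
    Visit D.
  Visit F.
At G: go right to C.
  At C: go left to K.
    K is a leaf — visit K.
  At C: go right to T.
    At T: go left to Q.
      At Q: go left to B.
        B is a leaf — visit B.
      At Q: go right to A.
        At A: go left to N.
          N is a leaf — visit N.
        At A: no right child.
        Visit A.
      Visit Q.
    At T: no right child.
    Visit T.
  Visit C.
Visit G.
Full post-order sequence: V, D, F, K, B, N, A, Q, T, C, G.

A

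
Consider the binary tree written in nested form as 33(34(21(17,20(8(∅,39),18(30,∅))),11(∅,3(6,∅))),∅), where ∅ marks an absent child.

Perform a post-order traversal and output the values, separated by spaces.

17 39 8 30 18 20 21 6 3 11 34 33

Post-order visits the left subtree, then the right subtree, then the node.
At 33: go left to 34.
  At 34: go left to 21.
    At 21: go left to 17.
      17 is a leaf — visit 17.
    At 21: go right to 20.
      At 20: go left to 8.
        At 8: no left child.
        At 8: go right to 39.
          39 is a leaf — visit 39.
        Visit 8.
      At 20: go right to 18.
        At 18: go left to 30.
          30 is a leaf — visit 30.
        At 18: no right child.
        Visit 18.
      Visit 20.
    Visit 21.
  At 34: go right to 11.
    At 11: no left child.
    At 11: go right to 3.
      At 3: go left to 6.
        6 is a leaf — visit 6.
      At 3: no right child.
      Visit 3.
    Visit 11.
  Visit 34.
At 33: no right child.
Visit 33.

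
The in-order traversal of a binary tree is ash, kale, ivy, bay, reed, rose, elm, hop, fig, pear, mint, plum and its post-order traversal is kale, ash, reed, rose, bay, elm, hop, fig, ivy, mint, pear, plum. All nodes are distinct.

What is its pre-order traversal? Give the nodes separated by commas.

plum, pear, ivy, ash, kale, fig, hop, elm, bay, rose, reed, mint

The last element of post-order is the root; it splits in-order into left and right subtrees.
Root plum: left subtree has 11 nodes {ash, kale, ivy, bay, reed, rose, elm, hop, fig, pear, mint}, right has 0 { }.
  Root pear: left subtree has 9 nodes {ash, kale, ivy, bay, reed, rose, elm, hop, fig}, right has 1 {mint}.
    Root ivy: left subtree has 2 nodes {ash, kale}, right has 6 {bay, reed, rose, elm, hop, fig}.
      Root ash: left subtree has 0 nodes { }, right has 1 {kale}.
      Root fig: left subtree has 5 nodes {bay, reed, rose, elm, hop}, right has 0 { }.
        Root hop: left subtree has 4 nodes {bay, reed, rose, elm}, right has 0 { }.
          Root elm: left subtree has 3 nodes {bay, reed, rose}, right has 0 { }.
            Root bay: left subtree has 0 nodes { }, right has 2 {reed, rose}.
              Root rose: left subtree has 1 node {reed}, right has 0 { }.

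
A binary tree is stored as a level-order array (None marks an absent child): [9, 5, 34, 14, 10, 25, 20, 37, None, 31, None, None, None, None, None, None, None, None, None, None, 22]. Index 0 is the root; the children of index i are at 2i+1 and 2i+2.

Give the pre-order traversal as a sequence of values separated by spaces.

Pre-order visits the node, then its left subtree, then its right subtree.
Visit 9.
At 9: go left to 5.
  Visit 5.
  At 5: go left to 14.
    Visit 14.
    At 14: go left to 37.
      37 is a leaf — visit 37.
    At 14: no right child.
  At 5: go right to 10.
    Visit 10.
    At 10: go left to 31.
      Visit 31.
      At 31: no left child.
      At 31: go right to 22.
        22 is a leaf — visit 22.
    At 10: no right child.
At 9: go right to 34.
  Visit 34.
  At 34: go left to 25.
    25 is a leaf — visit 25.
  At 34: go right to 20.
    20 is a leaf — visit 20.

9 5 14 37 10 31 22 34 25 20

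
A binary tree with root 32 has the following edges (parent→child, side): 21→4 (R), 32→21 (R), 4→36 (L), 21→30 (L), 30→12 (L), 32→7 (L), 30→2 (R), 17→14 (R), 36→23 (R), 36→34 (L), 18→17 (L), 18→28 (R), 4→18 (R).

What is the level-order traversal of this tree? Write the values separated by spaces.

32 7 21 30 4 12 2 36 18 34 23 17 28 14

Level-order visits nodes level by level from the root, left to right within each level.
Level 0: 32
Level 1: 7, 21
Level 2: 30, 4
Level 3: 12, 2, 36, 18
Level 4: 34, 23, 17, 28
Level 5: 14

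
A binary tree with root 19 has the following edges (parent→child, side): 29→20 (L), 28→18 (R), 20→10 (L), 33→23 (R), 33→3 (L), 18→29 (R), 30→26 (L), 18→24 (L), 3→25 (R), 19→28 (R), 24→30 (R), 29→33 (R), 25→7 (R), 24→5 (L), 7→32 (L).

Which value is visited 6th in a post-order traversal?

Post-order visits the left subtree, then the right subtree, then the node.
At 19: no left child.
At 19: go right to 28.
  At 28: no left child.
  At 28: go right to 18.
    At 18: go left to 24.
      At 24: go left to 5.
        5 is a leaf — visit 5.
      At 24: go right to 30.
        At 30: go left to 26.
          26 is a leaf — visit 26.
        At 30: no right child.
        Visit 30.
      Visit 24.
    At 18: go right to 29.
      At 29: go left to 20.
        At 20: go left to 10.
          10 is a leaf — visit 10.
        At 20: no right child.
        Visit 20.
      At 29: go right to 33.
        At 33: go left to 3.
          At 3: no left child.
          At 3: go right to 25.
            At 25: no left child.
            At 25: go right to 7.
              At 7: go left to 32.
                32 is a leaf — visit 32.
              At 7: no right child.
              Visit 7.
            Visit 25.
          Visit 3.
        At 33: go right to 23.
          23 is a leaf — visit 23.
        Visit 33.
      Visit 29.
    Visit 18.
  Visit 28.
Visit 19.
Full post-order sequence: 5, 26, 30, 24, 10, 20, 32, 7, 25, 3, 23, 33, 29, 18, 28, 19.

20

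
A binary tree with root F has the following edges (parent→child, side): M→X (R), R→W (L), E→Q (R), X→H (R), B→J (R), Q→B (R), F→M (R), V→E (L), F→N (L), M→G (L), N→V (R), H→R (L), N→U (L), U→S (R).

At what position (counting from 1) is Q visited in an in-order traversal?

5

In-order visits the left subtree, then the node, then the right subtree.
At F: go left to N.
  At N: go left to U.
    At U: no left child.
    Visit U.
    At U: go right to S.
      S is a leaf — visit S.
  Visit N.
  At N: go right to V.
    At V: go left to E.
      At E: no left child.
      Visit E.
      At E: go right to Q.
        At Q: no left child.
        Visit Q.
        At Q: go right to B.
          At B: no left child.
          Visit B.
          At B: go right to J.
            J is a leaf — visit J.
    Visit V.
    At V: no right child.
Visit F.
At F: go right to M.
  At M: go left to G.
    G is a leaf — visit G.
  Visit M.
  At M: go right to X.
    At X: no left child.
    Visit X.
    At X: go right to H.
      At H: go left to R.
        At R: go left to W.
          W is a leaf — visit W.
        Visit R.
        At R: no right child.
      Visit H.
      At H: no right child.
Full in-order sequence: U, S, N, E, Q, B, J, V, F, G, M, X, W, R, H.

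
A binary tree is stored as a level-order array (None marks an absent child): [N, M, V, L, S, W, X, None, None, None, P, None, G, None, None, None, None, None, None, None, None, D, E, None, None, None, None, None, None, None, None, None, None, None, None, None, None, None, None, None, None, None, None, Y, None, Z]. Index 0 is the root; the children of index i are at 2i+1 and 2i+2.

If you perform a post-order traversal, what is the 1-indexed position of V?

12

Post-order visits the left subtree, then the right subtree, then the node.
At N: go left to M.
  At M: go left to L.
    L is a leaf — visit L.
  At M: go right to S.
    At S: no left child.
    At S: go right to P.
      At P: go left to D.
        At D: go left to Y.
          Y is a leaf — visit Y.
        At D: no right child.
        Visit D.
      At P: go right to E.
        At E: go left to Z.
          Z is a leaf — visit Z.
        At E: no right child.
        Visit E.
      Visit P.
    Visit S.
  Visit M.
At N: go right to V.
  At V: go left to W.
    At W: no left child.
    At W: go right to G.
      G is a leaf — visit G.
    Visit W.
  At V: go right to X.
    X is a leaf — visit X.
  Visit V.
Visit N.
Full post-order sequence: L, Y, D, Z, E, P, S, M, G, W, X, V, N.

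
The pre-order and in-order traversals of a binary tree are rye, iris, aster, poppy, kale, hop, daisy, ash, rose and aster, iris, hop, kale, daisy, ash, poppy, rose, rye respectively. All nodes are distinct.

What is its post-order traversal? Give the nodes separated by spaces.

aster hop ash daisy kale rose poppy iris rye

The first element of pre-order is the root; it splits in-order into left and right subtrees.
Root rye: left subtree has 8 nodes {aster, iris, hop, kale, daisy, ash, poppy, rose}, right has 0 { }.
  Root iris: left subtree has 1 node {aster}, right has 6 {hop, kale, daisy, ash, poppy, rose}.
    Root poppy: left subtree has 4 nodes {hop, kale, daisy, ash}, right has 1 {rose}.
      Root kale: left subtree has 1 node {hop}, right has 2 {daisy, ash}.
        Root daisy: left subtree has 0 nodes { }, right has 1 {ash}.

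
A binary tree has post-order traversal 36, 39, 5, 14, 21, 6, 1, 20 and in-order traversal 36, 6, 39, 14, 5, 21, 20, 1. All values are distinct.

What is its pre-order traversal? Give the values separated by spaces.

20 6 36 21 14 39 5 1

The last element of post-order is the root; it splits in-order into left and right subtrees.
Root 20: left subtree has 6 nodes {36, 6, 39, 14, 5, 21}, right has 1 {1}.
  Root 6: left subtree has 1 node {36}, right has 4 {39, 14, 5, 21}.
    Root 21: left subtree has 3 nodes {39, 14, 5}, right has 0 { }.
      Root 14: left subtree has 1 node {39}, right has 1 {5}.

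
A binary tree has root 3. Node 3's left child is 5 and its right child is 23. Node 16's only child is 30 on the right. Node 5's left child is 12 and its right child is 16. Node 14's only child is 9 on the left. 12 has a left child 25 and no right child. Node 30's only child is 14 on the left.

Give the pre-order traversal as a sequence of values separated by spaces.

Pre-order visits the node, then its left subtree, then its right subtree.
Visit 3.
At 3: go left to 5.
  Visit 5.
  At 5: go left to 12.
    Visit 12.
    At 12: go left to 25.
      25 is a leaf — visit 25.
    At 12: no right child.
  At 5: go right to 16.
    Visit 16.
    At 16: no left child.
    At 16: go right to 30.
      Visit 30.
      At 30: go left to 14.
        Visit 14.
        At 14: go left to 9.
          9 is a leaf — visit 9.
        At 14: no right child.
      At 30: no right child.
At 3: go right to 23.
  23 is a leaf — visit 23.

3 5 12 25 16 30 14 9 23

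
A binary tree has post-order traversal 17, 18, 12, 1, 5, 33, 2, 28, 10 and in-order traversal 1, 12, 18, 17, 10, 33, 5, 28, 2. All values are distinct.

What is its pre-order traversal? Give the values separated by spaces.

The last element of post-order is the root; it splits in-order into left and right subtrees.
Root 10: left subtree has 4 nodes {1, 12, 18, 17}, right has 4 {33, 5, 28, 2}.
  Root 1: left subtree has 0 nodes { }, right has 3 {12, 18, 17}.
    Root 12: left subtree has 0 nodes { }, right has 2 {18, 17}.
      Root 18: left subtree has 0 nodes { }, right has 1 {17}.
  Root 28: left subtree has 2 nodes {33, 5}, right has 1 {2}.
    Root 33: left subtree has 0 nodes { }, right has 1 {5}.

10 1 12 18 17 28 33 5 2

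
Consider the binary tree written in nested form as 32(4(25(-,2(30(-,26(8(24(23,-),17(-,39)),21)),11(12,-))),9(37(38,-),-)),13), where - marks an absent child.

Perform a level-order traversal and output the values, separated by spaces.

32 4 13 25 9 2 37 30 11 38 26 12 8 21 24 17 23 39

Level-order visits nodes level by level from the root, left to right within each level.
Level 0: 32
Level 1: 4, 13
Level 2: 25, 9
Level 3: 2, 37
Level 4: 30, 11, 38
Level 5: 26, 12
Level 6: 8, 21
Level 7: 24, 17
Level 8: 23, 39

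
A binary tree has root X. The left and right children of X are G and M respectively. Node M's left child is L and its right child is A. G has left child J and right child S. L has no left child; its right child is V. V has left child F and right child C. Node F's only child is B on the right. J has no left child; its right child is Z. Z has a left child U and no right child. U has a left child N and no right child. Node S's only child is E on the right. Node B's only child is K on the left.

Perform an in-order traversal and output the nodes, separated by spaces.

J N U Z G S E X L F K B V C M A

In-order visits the left subtree, then the node, then the right subtree.
At X: go left to G.
  At G: go left to J.
    At J: no left child.
    Visit J.
    At J: go right to Z.
      At Z: go left to U.
        At U: go left to N.
          N is a leaf — visit N.
        Visit U.
        At U: no right child.
      Visit Z.
      At Z: no right child.
  Visit G.
  At G: go right to S.
    At S: no left child.
    Visit S.
    At S: go right to E.
      E is a leaf — visit E.
Visit X.
At X: go right to M.
  At M: go left to L.
    At L: no left child.
    Visit L.
    At L: go right to V.
      At V: go left to F.
        At F: no left child.
        Visit F.
        At F: go right to B.
          At B: go left to K.
            K is a leaf — visit K.
          Visit B.
          At B: no right child.
      Visit V.
      At V: go right to C.
        C is a leaf — visit C.
  Visit M.
  At M: go right to A.
    A is a leaf — visit A.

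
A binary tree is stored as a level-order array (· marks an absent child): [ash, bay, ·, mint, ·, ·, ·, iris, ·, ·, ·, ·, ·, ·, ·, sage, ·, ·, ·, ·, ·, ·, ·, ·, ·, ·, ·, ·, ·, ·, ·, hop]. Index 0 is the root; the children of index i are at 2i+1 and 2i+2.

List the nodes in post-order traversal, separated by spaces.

Post-order visits the left subtree, then the right subtree, then the node.
At ash: go left to bay.
  At bay: go left to mint.
    At mint: go left to iris.
      At iris: go left to sage.
        At sage: go left to hop.
          hop is a leaf — visit hop.
        At sage: no right child.
        Visit sage.
      At iris: no right child.
      Visit iris.
    At mint: no right child.
    Visit mint.
  At bay: no right child.
  Visit bay.
At ash: no right child.
Visit ash.

hop sage iris mint bay ash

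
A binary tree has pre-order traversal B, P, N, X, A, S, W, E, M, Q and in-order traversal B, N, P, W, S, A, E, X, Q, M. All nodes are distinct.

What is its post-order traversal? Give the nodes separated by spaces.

N W S E A Q M X P B

The first element of pre-order is the root; it splits in-order into left and right subtrees.
Root B: left subtree has 0 nodes { }, right has 9 {N, P, W, S, A, E, X, Q, M}.
  Root P: left subtree has 1 node {N}, right has 7 {W, S, A, E, X, Q, M}.
    Root X: left subtree has 4 nodes {W, S, A, E}, right has 2 {Q, M}.
      Root A: left subtree has 2 nodes {W, S}, right has 1 {E}.
        Root S: left subtree has 1 node {W}, right has 0 { }.
      Root M: left subtree has 1 node {Q}, right has 0 { }.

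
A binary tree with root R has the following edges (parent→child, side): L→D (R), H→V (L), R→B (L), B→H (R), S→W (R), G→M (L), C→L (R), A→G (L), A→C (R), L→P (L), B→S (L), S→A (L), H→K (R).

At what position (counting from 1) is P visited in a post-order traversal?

3

Post-order visits the left subtree, then the right subtree, then the node.
At R: go left to B.
  At B: go left to S.
    At S: go left to A.
      At A: go left to G.
        At G: go left to M.
          M is a leaf — visit M.
        At G: no right child.
        Visit G.
      At A: go right to C.
        At C: no left child.
        At C: go right to L.
          At L: go left to P.
            P is a leaf — visit P.
          At L: go right to D.
            D is a leaf — visit D.
          Visit L.
        Visit C.
      Visit A.
    At S: go right to W.
      W is a leaf — visit W.
    Visit S.
  At B: go right to H.
    At H: go left to V.
      V is a leaf — visit V.
    At H: go right to K.
      K is a leaf — visit K.
    Visit H.
  Visit B.
At R: no right child.
Visit R.
Full post-order sequence: M, G, P, D, L, C, A, W, S, V, K, H, B, R.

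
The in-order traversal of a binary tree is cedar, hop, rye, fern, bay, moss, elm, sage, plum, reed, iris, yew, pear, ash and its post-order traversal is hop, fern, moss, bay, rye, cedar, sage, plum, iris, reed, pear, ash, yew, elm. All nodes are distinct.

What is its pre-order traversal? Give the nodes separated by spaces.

elm cedar rye hop bay fern moss yew reed plum sage iris ash pear

The last element of post-order is the root; it splits in-order into left and right subtrees.
Root elm: left subtree has 6 nodes {cedar, hop, rye, fern, bay, moss}, right has 7 {sage, plum, reed, iris, yew, pear, ash}.
  Root cedar: left subtree has 0 nodes { }, right has 5 {hop, rye, fern, bay, moss}.
    Root rye: left subtree has 1 node {hop}, right has 3 {fern, bay, moss}.
      Root bay: left subtree has 1 node {fern}, right has 1 {moss}.
  Root yew: left subtree has 4 nodes {sage, plum, reed, iris}, right has 2 {pear, ash}.
    Root reed: left subtree has 2 nodes {sage, plum}, right has 1 {iris}.
      Root plum: left subtree has 1 node {sage}, right has 0 { }.
    Root ash: left subtree has 1 node {pear}, right has 0 { }.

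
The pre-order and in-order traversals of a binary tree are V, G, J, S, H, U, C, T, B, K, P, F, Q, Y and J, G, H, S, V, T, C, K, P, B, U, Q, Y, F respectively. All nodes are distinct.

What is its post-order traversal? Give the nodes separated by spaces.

J H S G T P K B C Y Q F U V

The first element of pre-order is the root; it splits in-order into left and right subtrees.
Root V: left subtree has 4 nodes {J, G, H, S}, right has 9 {T, C, K, P, B, U, Q, Y, F}.
  Root G: left subtree has 1 node {J}, right has 2 {H, S}.
    Root S: left subtree has 1 node {H}, right has 0 { }.
  Root U: left subtree has 5 nodes {T, C, K, P, B}, right has 3 {Q, Y, F}.
    Root C: left subtree has 1 node {T}, right has 3 {K, P, B}.
      Root B: left subtree has 2 nodes {K, P}, right has 0 { }.
        Root K: left subtree has 0 nodes { }, right has 1 {P}.
    Root F: left subtree has 2 nodes {Q, Y}, right has 0 { }.
      Root Q: left subtree has 0 nodes { }, right has 1 {Y}.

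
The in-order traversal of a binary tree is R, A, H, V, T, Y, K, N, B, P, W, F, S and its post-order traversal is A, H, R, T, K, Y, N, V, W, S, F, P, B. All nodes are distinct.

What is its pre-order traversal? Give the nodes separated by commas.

The last element of post-order is the root; it splits in-order into left and right subtrees.
Root B: left subtree has 8 nodes {R, A, H, V, T, Y, K, N}, right has 4 {P, W, F, S}.
  Root V: left subtree has 3 nodes {R, A, H}, right has 4 {T, Y, K, N}.
    Root R: left subtree has 0 nodes { }, right has 2 {A, H}.
      Root H: left subtree has 1 node {A}, right has 0 { }.
    Root N: left subtree has 3 nodes {T, Y, K}, right has 0 { }.
      Root Y: left subtree has 1 node {T}, right has 1 {K}.
  Root P: left subtree has 0 nodes { }, right has 3 {W, F, S}.
    Root F: left subtree has 1 node {W}, right has 1 {S}.

B, V, R, H, A, N, Y, T, K, P, F, W, S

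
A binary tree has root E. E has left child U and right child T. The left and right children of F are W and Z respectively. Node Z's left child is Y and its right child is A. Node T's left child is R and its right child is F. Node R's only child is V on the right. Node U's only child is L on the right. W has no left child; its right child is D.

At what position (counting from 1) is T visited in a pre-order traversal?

Pre-order visits the node, then its left subtree, then its right subtree.
Visit E.
At E: go left to U.
  Visit U.
  At U: no left child.
  At U: go right to L.
    L is a leaf — visit L.
At E: go right to T.
  Visit T.
  At T: go left to R.
    Visit R.
    At R: no left child.
    At R: go right to V.
      V is a leaf — visit V.
  At T: go right to F.
    Visit F.
    At F: go left to W.
      Visit W.
      At W: no left child.
      At W: go right to D.
        D is a leaf — visit D.
    At F: go right to Z.
      Visit Z.
      At Z: go left to Y.
        Y is a leaf — visit Y.
      At Z: go right to A.
        A is a leaf — visit A.
Full pre-order sequence: E, U, L, T, R, V, F, W, D, Z, Y, A.

4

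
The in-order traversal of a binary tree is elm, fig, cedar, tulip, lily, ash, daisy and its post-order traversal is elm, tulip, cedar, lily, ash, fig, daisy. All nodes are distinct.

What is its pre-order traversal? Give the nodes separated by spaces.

The last element of post-order is the root; it splits in-order into left and right subtrees.
Root daisy: left subtree has 6 nodes {elm, fig, cedar, tulip, lily, ash}, right has 0 { }.
  Root fig: left subtree has 1 node {elm}, right has 4 {cedar, tulip, lily, ash}.
    Root ash: left subtree has 3 nodes {cedar, tulip, lily}, right has 0 { }.
      Root lily: left subtree has 2 nodes {cedar, tulip}, right has 0 { }.
        Root cedar: left subtree has 0 nodes { }, right has 1 {tulip}.

daisy fig elm ash lily cedar tulip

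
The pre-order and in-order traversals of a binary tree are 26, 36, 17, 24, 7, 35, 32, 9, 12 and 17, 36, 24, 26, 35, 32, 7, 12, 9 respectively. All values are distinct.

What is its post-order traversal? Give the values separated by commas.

The first element of pre-order is the root; it splits in-order into left and right subtrees.
Root 26: left subtree has 3 nodes {17, 36, 24}, right has 5 {35, 32, 7, 12, 9}.
  Root 36: left subtree has 1 node {17}, right has 1 {24}.
  Root 7: left subtree has 2 nodes {35, 32}, right has 2 {12, 9}.
    Root 35: left subtree has 0 nodes { }, right has 1 {32}.
    Root 9: left subtree has 1 node {12}, right has 0 { }.

17, 24, 36, 32, 35, 12, 9, 7, 26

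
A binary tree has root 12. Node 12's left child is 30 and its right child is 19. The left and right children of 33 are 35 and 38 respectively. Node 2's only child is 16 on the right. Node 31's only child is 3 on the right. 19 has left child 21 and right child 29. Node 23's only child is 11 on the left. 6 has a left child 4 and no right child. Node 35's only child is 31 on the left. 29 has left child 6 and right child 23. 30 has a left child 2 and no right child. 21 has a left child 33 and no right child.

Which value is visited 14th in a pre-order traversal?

Pre-order visits the node, then its left subtree, then its right subtree.
Visit 12.
At 12: go left to 30.
  Visit 30.
  At 30: go left to 2.
    Visit 2.
    At 2: no left child.
    At 2: go right to 16.
      16 is a leaf — visit 16.
  At 30: no right child.
At 12: go right to 19.
  Visit 19.
  At 19: go left to 21.
    Visit 21.
    At 21: go left to 33.
      Visit 33.
      At 33: go left to 35.
        Visit 35.
        At 35: go left to 31.
          Visit 31.
          At 31: no left child.
          At 31: go right to 3.
            3 is a leaf — visit 3.
        At 35: no right child.
      At 33: go right to 38.
        38 is a leaf — visit 38.
    At 21: no right child.
  At 19: go right to 29.
    Visit 29.
    At 29: go left to 6.
      Visit 6.
      At 6: go left to 4.
        4 is a leaf — visit 4.
      At 6: no right child.
    At 29: go right to 23.
      Visit 23.
      At 23: go left to 11.
        11 is a leaf — visit 11.
      At 23: no right child.
Full pre-order sequence: 12, 30, 2, 16, 19, 21, 33, 35, 31, 3, 38, 29, 6, 4, 23, 11.

4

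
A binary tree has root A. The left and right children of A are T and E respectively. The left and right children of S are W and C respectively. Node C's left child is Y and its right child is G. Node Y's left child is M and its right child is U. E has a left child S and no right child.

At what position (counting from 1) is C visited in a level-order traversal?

6

Level-order visits nodes level by level from the root, left to right within each level.
Level 0: A
Level 1: T, E
Level 2: S
Level 3: W, C
Level 4: Y, G
Level 5: M, U
Full level-order sequence: A, T, E, S, W, C, Y, G, M, U.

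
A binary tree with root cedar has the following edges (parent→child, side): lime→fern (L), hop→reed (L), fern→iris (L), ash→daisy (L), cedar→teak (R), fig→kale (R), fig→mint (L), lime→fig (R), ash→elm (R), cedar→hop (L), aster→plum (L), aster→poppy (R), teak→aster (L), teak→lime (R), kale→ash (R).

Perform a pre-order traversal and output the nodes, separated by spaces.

cedar hop reed teak aster plum poppy lime fern iris fig mint kale ash daisy elm

Pre-order visits the node, then its left subtree, then its right subtree.
Visit cedar.
At cedar: go left to hop.
  Visit hop.
  At hop: go left to reed.
    reed is a leaf — visit reed.
  At hop: no right child.
At cedar: go right to teak.
  Visit teak.
  At teak: go left to aster.
    Visit aster.
    At aster: go left to plum.
      plum is a leaf — visit plum.
    At aster: go right to poppy.
      poppy is a leaf — visit poppy.
  At teak: go right to lime.
    Visit lime.
    At lime: go left to fern.
      Visit fern.
      At fern: go left to iris.
        iris is a leaf — visit iris.
      At fern: no right child.
    At lime: go right to fig.
      Visit fig.
      At fig: go left to mint.
        mint is a leaf — visit mint.
      At fig: go right to kale.
        Visit kale.
        At kale: no left child.
        At kale: go right to ash.
          Visit ash.
          At ash: go left to daisy.
            daisy is a leaf — visit daisy.
          At ash: go right to elm.
            elm is a leaf — visit elm.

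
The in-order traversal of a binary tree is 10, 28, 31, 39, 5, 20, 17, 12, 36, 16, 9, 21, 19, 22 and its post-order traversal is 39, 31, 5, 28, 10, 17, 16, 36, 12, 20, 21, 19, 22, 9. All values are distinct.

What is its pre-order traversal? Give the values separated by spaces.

The last element of post-order is the root; it splits in-order into left and right subtrees.
Root 9: left subtree has 10 nodes {10, 28, 31, 39, 5, 20, 17, 12, 36, 16}, right has 3 {21, 19, 22}.
  Root 20: left subtree has 5 nodes {10, 28, 31, 39, 5}, right has 4 {17, 12, 36, 16}.
    Root 10: left subtree has 0 nodes { }, right has 4 {28, 31, 39, 5}.
      Root 28: left subtree has 0 nodes { }, right has 3 {31, 39, 5}.
        Root 5: left subtree has 2 nodes {31, 39}, right has 0 { }.
          Root 31: left subtree has 0 nodes { }, right has 1 {39}.
    Root 12: left subtree has 1 node {17}, right has 2 {36, 16}.
      Root 36: left subtree has 0 nodes { }, right has 1 {16}.
  Root 22: left subtree has 2 nodes {21, 19}, right has 0 { }.
    Root 19: left subtree has 1 node {21}, right has 0 { }.

9 20 10 28 5 31 39 12 17 36 16 22 19 21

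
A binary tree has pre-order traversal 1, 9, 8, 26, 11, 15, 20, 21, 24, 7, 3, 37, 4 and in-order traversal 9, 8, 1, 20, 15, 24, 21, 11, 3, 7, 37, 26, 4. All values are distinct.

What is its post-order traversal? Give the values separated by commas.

8, 9, 20, 24, 21, 15, 3, 37, 7, 11, 4, 26, 1

The first element of pre-order is the root; it splits in-order into left and right subtrees.
Root 1: left subtree has 2 nodes {9, 8}, right has 10 {20, 15, 24, 21, 11, 3, 7, 37, 26, 4}.
  Root 9: left subtree has 0 nodes { }, right has 1 {8}.
  Root 26: left subtree has 8 nodes {20, 15, 24, 21, 11, 3, 7, 37}, right has 1 {4}.
    Root 11: left subtree has 4 nodes {20, 15, 24, 21}, right has 3 {3, 7, 37}.
      Root 15: left subtree has 1 node {20}, right has 2 {24, 21}.
        Root 21: left subtree has 1 node {24}, right has 0 { }.
      Root 7: left subtree has 1 node {3}, right has 1 {37}.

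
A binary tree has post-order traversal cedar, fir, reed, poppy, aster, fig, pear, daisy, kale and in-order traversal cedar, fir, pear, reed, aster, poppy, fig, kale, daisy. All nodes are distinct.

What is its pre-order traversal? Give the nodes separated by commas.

The last element of post-order is the root; it splits in-order into left and right subtrees.
Root kale: left subtree has 7 nodes {cedar, fir, pear, reed, aster, poppy, fig}, right has 1 {daisy}.
  Root pear: left subtree has 2 nodes {cedar, fir}, right has 4 {reed, aster, poppy, fig}.
    Root fir: left subtree has 1 node {cedar}, right has 0 { }.
    Root fig: left subtree has 3 nodes {reed, aster, poppy}, right has 0 { }.
      Root aster: left subtree has 1 node {reed}, right has 1 {poppy}.

kale, pear, fir, cedar, fig, aster, reed, poppy, daisy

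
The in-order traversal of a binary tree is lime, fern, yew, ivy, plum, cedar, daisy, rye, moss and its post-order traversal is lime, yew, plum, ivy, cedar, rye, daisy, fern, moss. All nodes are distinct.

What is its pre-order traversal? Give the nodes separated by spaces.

moss fern lime daisy cedar ivy yew plum rye

The last element of post-order is the root; it splits in-order into left and right subtrees.
Root moss: left subtree has 8 nodes {lime, fern, yew, ivy, plum, cedar, daisy, rye}, right has 0 { }.
  Root fern: left subtree has 1 node {lime}, right has 6 {yew, ivy, plum, cedar, daisy, rye}.
    Root daisy: left subtree has 4 nodes {yew, ivy, plum, cedar}, right has 1 {rye}.
      Root cedar: left subtree has 3 nodes {yew, ivy, plum}, right has 0 { }.
        Root ivy: left subtree has 1 node {yew}, right has 1 {plum}.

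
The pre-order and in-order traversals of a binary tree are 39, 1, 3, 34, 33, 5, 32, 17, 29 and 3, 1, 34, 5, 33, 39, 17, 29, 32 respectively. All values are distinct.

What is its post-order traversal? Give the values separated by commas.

3, 5, 33, 34, 1, 29, 17, 32, 39

The first element of pre-order is the root; it splits in-order into left and right subtrees.
Root 39: left subtree has 5 nodes {3, 1, 34, 5, 33}, right has 3 {17, 29, 32}.
  Root 1: left subtree has 1 node {3}, right has 3 {34, 5, 33}.
    Root 34: left subtree has 0 nodes { }, right has 2 {5, 33}.
      Root 33: left subtree has 1 node {5}, right has 0 { }.
  Root 32: left subtree has 2 nodes {17, 29}, right has 0 { }.
    Root 17: left subtree has 0 nodes { }, right has 1 {29}.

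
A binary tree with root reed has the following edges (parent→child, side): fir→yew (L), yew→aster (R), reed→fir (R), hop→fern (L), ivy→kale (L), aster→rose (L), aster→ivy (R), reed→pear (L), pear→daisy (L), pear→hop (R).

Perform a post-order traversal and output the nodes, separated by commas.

daisy, fern, hop, pear, rose, kale, ivy, aster, yew, fir, reed

Post-order visits the left subtree, then the right subtree, then the node.
At reed: go left to pear.
  At pear: go left to daisy.
    daisy is a leaf — visit daisy.
  At pear: go right to hop.
    At hop: go left to fern.
      fern is a leaf — visit fern.
    At hop: no right child.
    Visit hop.
  Visit pear.
At reed: go right to fir.
  At fir: go left to yew.
    At yew: no left child.
    At yew: go right to aster.
      At aster: go left to rose.
        rose is a leaf — visit rose.
      At aster: go right to ivy.
        At ivy: go left to kale.
          kale is a leaf — visit kale.
        At ivy: no right child.
        Visit ivy.
      Visit aster.
    Visit yew.
  At fir: no right child.
  Visit fir.
Visit reed.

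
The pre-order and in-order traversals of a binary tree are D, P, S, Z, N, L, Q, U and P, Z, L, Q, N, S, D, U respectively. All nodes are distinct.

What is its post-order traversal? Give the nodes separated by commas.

Q, L, N, Z, S, P, U, D

The first element of pre-order is the root; it splits in-order into left and right subtrees.
Root D: left subtree has 6 nodes {P, Z, L, Q, N, S}, right has 1 {U}.
  Root P: left subtree has 0 nodes { }, right has 5 {Z, L, Q, N, S}.
    Root S: left subtree has 4 nodes {Z, L, Q, N}, right has 0 { }.
      Root Z: left subtree has 0 nodes { }, right has 3 {L, Q, N}.
        Root N: left subtree has 2 nodes {L, Q}, right has 0 { }.
          Root L: left subtree has 0 nodes { }, right has 1 {Q}.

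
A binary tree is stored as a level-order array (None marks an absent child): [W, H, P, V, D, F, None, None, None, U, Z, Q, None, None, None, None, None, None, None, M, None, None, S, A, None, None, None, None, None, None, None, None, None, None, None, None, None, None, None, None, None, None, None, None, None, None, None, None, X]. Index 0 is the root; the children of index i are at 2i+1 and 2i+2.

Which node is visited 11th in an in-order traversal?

In-order visits the left subtree, then the node, then the right subtree.
At W: go left to H.
  At H: go left to V.
    V is a leaf — visit V.
  Visit H.
  At H: go right to D.
    At D: go left to U.
      At U: go left to M.
        M is a leaf — visit M.
      Visit U.
      At U: no right child.
    Visit D.
    At D: go right to Z.
      At Z: no left child.
      Visit Z.
      At Z: go right to S.
        S is a leaf — visit S.
Visit W.
At W: go right to P.
  At P: go left to F.
    At F: go left to Q.
      At Q: go left to A.
        At A: no left child.
        Visit A.
        At A: go right to X.
          X is a leaf — visit X.
      Visit Q.
      At Q: no right child.
    Visit F.
    At F: no right child.
  Visit P.
  At P: no right child.
Full in-order sequence: V, H, M, U, D, Z, S, W, A, X, Q, F, P.

Q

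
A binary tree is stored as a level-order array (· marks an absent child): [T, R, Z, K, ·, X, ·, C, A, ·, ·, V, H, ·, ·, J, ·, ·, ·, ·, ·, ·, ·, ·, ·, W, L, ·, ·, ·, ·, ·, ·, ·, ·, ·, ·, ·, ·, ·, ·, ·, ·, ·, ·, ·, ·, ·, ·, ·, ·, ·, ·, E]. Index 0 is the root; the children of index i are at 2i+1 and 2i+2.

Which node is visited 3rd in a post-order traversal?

A

Post-order visits the left subtree, then the right subtree, then the node.
At T: go left to R.
  At R: go left to K.
    At K: go left to C.
      At C: go left to J.
        J is a leaf — visit J.
      At C: no right child.
      Visit C.
    At K: go right to A.
      A is a leaf — visit A.
    Visit K.
  At R: no right child.
  Visit R.
At T: go right to Z.
  At Z: go left to X.
    At X: go left to V.
      V is a leaf — visit V.
    At X: go right to H.
      At H: go left to W.
        W is a leaf — visit W.
      At H: go right to L.
        At L: go left to E.
          E is a leaf — visit E.
        At L: no right child.
        Visit L.
      Visit H.
    Visit X.
  At Z: no right child.
  Visit Z.
Visit T.
Full post-order sequence: J, C, A, K, R, V, W, E, L, H, X, Z, T.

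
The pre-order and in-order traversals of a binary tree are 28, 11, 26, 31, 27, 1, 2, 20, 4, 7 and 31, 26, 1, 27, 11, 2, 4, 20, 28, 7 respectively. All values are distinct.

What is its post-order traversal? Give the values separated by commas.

The first element of pre-order is the root; it splits in-order into left and right subtrees.
Root 28: left subtree has 8 nodes {31, 26, 1, 27, 11, 2, 4, 20}, right has 1 {7}.
  Root 11: left subtree has 4 nodes {31, 26, 1, 27}, right has 3 {2, 4, 20}.
    Root 26: left subtree has 1 node {31}, right has 2 {1, 27}.
      Root 27: left subtree has 1 node {1}, right has 0 { }.
    Root 2: left subtree has 0 nodes { }, right has 2 {4, 20}.
      Root 20: left subtree has 1 node {4}, right has 0 { }.

31, 1, 27, 26, 4, 20, 2, 11, 7, 28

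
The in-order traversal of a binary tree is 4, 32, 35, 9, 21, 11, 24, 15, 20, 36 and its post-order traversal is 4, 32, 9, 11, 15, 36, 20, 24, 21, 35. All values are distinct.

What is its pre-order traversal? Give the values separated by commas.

35, 32, 4, 21, 9, 24, 11, 20, 15, 36

The last element of post-order is the root; it splits in-order into left and right subtrees.
Root 35: left subtree has 2 nodes {4, 32}, right has 7 {9, 21, 11, 24, 15, 20, 36}.
  Root 32: left subtree has 1 node {4}, right has 0 { }.
  Root 21: left subtree has 1 node {9}, right has 5 {11, 24, 15, 20, 36}.
    Root 24: left subtree has 1 node {11}, right has 3 {15, 20, 36}.
      Root 20: left subtree has 1 node {15}, right has 1 {36}.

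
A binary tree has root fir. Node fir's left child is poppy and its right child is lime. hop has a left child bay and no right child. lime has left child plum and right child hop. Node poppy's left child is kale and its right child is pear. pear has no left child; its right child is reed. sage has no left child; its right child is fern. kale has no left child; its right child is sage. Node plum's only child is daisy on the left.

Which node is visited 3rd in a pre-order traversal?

Pre-order visits the node, then its left subtree, then its right subtree.
Visit fir.
At fir: go left to poppy.
  Visit poppy.
  At poppy: go left to kale.
    Visit kale.
    At kale: no left child.
    At kale: go right to sage.
      Visit sage.
      At sage: no left child.
      At sage: go right to fern.
        fern is a leaf — visit fern.
  At poppy: go right to pear.
    Visit pear.
    At pear: no left child.
    At pear: go right to reed.
      reed is a leaf — visit reed.
At fir: go right to lime.
  Visit lime.
  At lime: go left to plum.
    Visit plum.
    At plum: go left to daisy.
      daisy is a leaf — visit daisy.
    At plum: no right child.
  At lime: go right to hop.
    Visit hop.
    At hop: go left to bay.
      bay is a leaf — visit bay.
    At hop: no right child.
Full pre-order sequence: fir, poppy, kale, sage, fern, pear, reed, lime, plum, daisy, hop, bay.

kale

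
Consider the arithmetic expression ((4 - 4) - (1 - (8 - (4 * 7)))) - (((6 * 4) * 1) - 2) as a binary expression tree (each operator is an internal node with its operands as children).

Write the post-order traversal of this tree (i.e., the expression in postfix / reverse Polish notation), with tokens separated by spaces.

Post-order on an expression tree gives postfix notation: for each operator, emit left operand, right operand, then the operator.

4 4 - 1 8 4 7 * - - - 6 4 * 1 * 2 - -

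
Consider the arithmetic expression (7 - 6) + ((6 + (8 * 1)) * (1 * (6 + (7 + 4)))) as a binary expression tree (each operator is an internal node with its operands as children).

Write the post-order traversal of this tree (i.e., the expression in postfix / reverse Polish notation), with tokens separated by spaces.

Post-order on an expression tree gives postfix notation: for each operator, emit left operand, right operand, then the operator.

7 6 - 6 8 1 * + 1 6 7 4 + + * * +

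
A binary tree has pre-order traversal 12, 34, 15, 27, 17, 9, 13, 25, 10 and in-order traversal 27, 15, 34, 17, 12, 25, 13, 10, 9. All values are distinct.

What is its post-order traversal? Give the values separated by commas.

27, 15, 17, 34, 25, 10, 13, 9, 12

The first element of pre-order is the root; it splits in-order into left and right subtrees.
Root 12: left subtree has 4 nodes {27, 15, 34, 17}, right has 4 {25, 13, 10, 9}.
  Root 34: left subtree has 2 nodes {27, 15}, right has 1 {17}.
    Root 15: left subtree has 1 node {27}, right has 0 { }.
  Root 9: left subtree has 3 nodes {25, 13, 10}, right has 0 { }.
    Root 13: left subtree has 1 node {25}, right has 1 {10}.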